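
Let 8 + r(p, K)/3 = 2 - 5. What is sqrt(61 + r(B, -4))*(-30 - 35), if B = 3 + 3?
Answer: -130*sqrt(7) ≈ -343.95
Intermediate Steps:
B = 6
r(p, K) = -33 (r(p, K) = -24 + 3*(2 - 5) = -24 + 3*(-3) = -24 - 9 = -33)
sqrt(61 + r(B, -4))*(-30 - 35) = sqrt(61 - 33)*(-30 - 35) = sqrt(28)*(-65) = (2*sqrt(7))*(-65) = -130*sqrt(7)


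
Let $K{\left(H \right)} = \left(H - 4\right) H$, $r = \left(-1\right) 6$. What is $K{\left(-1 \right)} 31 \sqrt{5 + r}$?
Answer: $155 i \approx 155.0 i$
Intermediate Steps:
$r = -6$
$K{\left(H \right)} = H \left(-4 + H\right)$ ($K{\left(H \right)} = \left(-4 + H\right) H = H \left(-4 + H\right)$)
$K{\left(-1 \right)} 31 \sqrt{5 + r} = - (-4 - 1) 31 \sqrt{5 - 6} = \left(-1\right) \left(-5\right) 31 \sqrt{-1} = 5 \cdot 31 i = 155 i$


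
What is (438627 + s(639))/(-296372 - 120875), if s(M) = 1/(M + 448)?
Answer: -476787550/453547489 ≈ -1.0512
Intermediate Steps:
s(M) = 1/(448 + M)
(438627 + s(639))/(-296372 - 120875) = (438627 + 1/(448 + 639))/(-296372 - 120875) = (438627 + 1/1087)/(-417247) = (438627 + 1/1087)*(-1/417247) = (476787550/1087)*(-1/417247) = -476787550/453547489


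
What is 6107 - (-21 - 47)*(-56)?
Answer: 2299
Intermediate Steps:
6107 - (-21 - 47)*(-56) = 6107 - (-68)*(-56) = 6107 - 1*3808 = 6107 - 3808 = 2299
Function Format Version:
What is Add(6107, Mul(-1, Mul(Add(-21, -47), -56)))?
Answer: 2299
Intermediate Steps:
Add(6107, Mul(-1, Mul(Add(-21, -47), -56))) = Add(6107, Mul(-1, Mul(-68, -56))) = Add(6107, Mul(-1, 3808)) = Add(6107, -3808) = 2299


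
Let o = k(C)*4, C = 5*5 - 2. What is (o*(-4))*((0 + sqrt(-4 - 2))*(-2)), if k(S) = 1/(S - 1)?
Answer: 16*I*sqrt(6)/11 ≈ 3.5629*I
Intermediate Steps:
C = 23 (C = 25 - 2 = 23)
k(S) = 1/(-1 + S)
o = 2/11 (o = 4/(-1 + 23) = 4/22 = (1/22)*4 = 2/11 ≈ 0.18182)
(o*(-4))*((0 + sqrt(-4 - 2))*(-2)) = ((2/11)*(-4))*((0 + sqrt(-4 - 2))*(-2)) = -8*(0 + sqrt(-6))*(-2)/11 = -8*(0 + I*sqrt(6))*(-2)/11 = -8*I*sqrt(6)*(-2)/11 = -(-16)*I*sqrt(6)/11 = 16*I*sqrt(6)/11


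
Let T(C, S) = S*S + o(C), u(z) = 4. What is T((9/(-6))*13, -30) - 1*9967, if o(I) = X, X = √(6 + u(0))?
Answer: -9067 + √10 ≈ -9063.8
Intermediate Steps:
X = √10 (X = √(6 + 4) = √10 ≈ 3.1623)
o(I) = √10
T(C, S) = √10 + S² (T(C, S) = S*S + √10 = S² + √10 = √10 + S²)
T((9/(-6))*13, -30) - 1*9967 = (√10 + (-30)²) - 1*9967 = (√10 + 900) - 9967 = (900 + √10) - 9967 = -9067 + √10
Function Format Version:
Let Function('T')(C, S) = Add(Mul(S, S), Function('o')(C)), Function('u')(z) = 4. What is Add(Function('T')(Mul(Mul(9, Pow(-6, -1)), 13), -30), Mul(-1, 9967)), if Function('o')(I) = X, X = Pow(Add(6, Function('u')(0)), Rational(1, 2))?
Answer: Add(-9067, Pow(10, Rational(1, 2))) ≈ -9063.8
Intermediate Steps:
X = Pow(10, Rational(1, 2)) (X = Pow(Add(6, 4), Rational(1, 2)) = Pow(10, Rational(1, 2)) ≈ 3.1623)
Function('o')(I) = Pow(10, Rational(1, 2))
Function('T')(C, S) = Add(Pow(10, Rational(1, 2)), Pow(S, 2)) (Function('T')(C, S) = Add(Mul(S, S), Pow(10, Rational(1, 2))) = Add(Pow(S, 2), Pow(10, Rational(1, 2))) = Add(Pow(10, Rational(1, 2)), Pow(S, 2)))
Add(Function('T')(Mul(Mul(9, Pow(-6, -1)), 13), -30), Mul(-1, 9967)) = Add(Add(Pow(10, Rational(1, 2)), Pow(-30, 2)), Mul(-1, 9967)) = Add(Add(Pow(10, Rational(1, 2)), 900), -9967) = Add(Add(900, Pow(10, Rational(1, 2))), -9967) = Add(-9067, Pow(10, Rational(1, 2)))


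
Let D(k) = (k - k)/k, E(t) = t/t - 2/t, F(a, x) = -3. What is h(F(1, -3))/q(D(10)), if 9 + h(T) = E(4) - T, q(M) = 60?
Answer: -11/120 ≈ -0.091667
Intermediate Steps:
E(t) = 1 - 2/t
D(k) = 0 (D(k) = 0/k = 0)
h(T) = -17/2 - T (h(T) = -9 + ((-2 + 4)/4 - T) = -9 + ((¼)*2 - T) = -9 + (½ - T) = -17/2 - T)
h(F(1, -3))/q(D(10)) = (-17/2 - 1*(-3))/60 = (-17/2 + 3)*(1/60) = -11/2*1/60 = -11/120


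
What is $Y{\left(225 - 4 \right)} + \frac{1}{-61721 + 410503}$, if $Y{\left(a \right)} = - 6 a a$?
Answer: $- \frac{102209169971}{348782} \approx -2.9305 \cdot 10^{5}$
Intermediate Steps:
$Y{\left(a \right)} = - 6 a^{2}$
$Y{\left(225 - 4 \right)} + \frac{1}{-61721 + 410503} = - 6 \left(225 - 4\right)^{2} + \frac{1}{-61721 + 410503} = - 6 \cdot 221^{2} + \frac{1}{348782} = \left(-6\right) 48841 + \frac{1}{348782} = -293046 + \frac{1}{348782} = - \frac{102209169971}{348782}$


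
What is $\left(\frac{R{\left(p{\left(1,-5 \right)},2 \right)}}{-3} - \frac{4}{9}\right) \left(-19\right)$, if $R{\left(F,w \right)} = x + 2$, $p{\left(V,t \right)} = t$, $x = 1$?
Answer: $\frac{247}{9} \approx 27.444$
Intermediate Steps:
$R{\left(F,w \right)} = 3$ ($R{\left(F,w \right)} = 1 + 2 = 3$)
$\left(\frac{R{\left(p{\left(1,-5 \right)},2 \right)}}{-3} - \frac{4}{9}\right) \left(-19\right) = \left(\frac{3}{-3} - \frac{4}{9}\right) \left(-19\right) = \left(3 \left(- \frac{1}{3}\right) - \frac{4}{9}\right) \left(-19\right) = \left(-1 - \frac{4}{9}\right) \left(-19\right) = \left(- \frac{13}{9}\right) \left(-19\right) = \frac{247}{9}$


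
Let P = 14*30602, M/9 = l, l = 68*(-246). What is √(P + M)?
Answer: 2*√69469 ≈ 527.14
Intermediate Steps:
l = -16728
M = -150552 (M = 9*(-16728) = -150552)
P = 428428
√(P + M) = √(428428 - 150552) = √277876 = 2*√69469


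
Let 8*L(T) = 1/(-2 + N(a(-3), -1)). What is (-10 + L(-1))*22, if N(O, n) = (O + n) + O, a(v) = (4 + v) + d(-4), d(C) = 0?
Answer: -891/4 ≈ -222.75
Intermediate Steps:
a(v) = 4 + v (a(v) = (4 + v) + 0 = 4 + v)
N(O, n) = n + 2*O
L(T) = -⅛ (L(T) = 1/(8*(-2 + (-1 + 2*(4 - 3)))) = 1/(8*(-2 + (-1 + 2*1))) = 1/(8*(-2 + (-1 + 2))) = 1/(8*(-2 + 1)) = (⅛)/(-1) = (⅛)*(-1) = -⅛)
(-10 + L(-1))*22 = (-10 - ⅛)*22 = -81/8*22 = -891/4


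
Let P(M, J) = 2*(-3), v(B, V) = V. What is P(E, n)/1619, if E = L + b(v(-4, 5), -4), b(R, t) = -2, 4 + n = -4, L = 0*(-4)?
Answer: -6/1619 ≈ -0.0037060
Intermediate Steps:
L = 0
n = -8 (n = -4 - 4 = -8)
E = -2 (E = 0 - 2 = -2)
P(M, J) = -6
P(E, n)/1619 = -6/1619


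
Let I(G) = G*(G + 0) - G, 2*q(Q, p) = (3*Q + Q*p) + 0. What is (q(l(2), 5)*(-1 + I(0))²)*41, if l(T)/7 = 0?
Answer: 0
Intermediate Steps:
l(T) = 0 (l(T) = 7*0 = 0)
q(Q, p) = 3*Q/2 + Q*p/2 (q(Q, p) = ((3*Q + Q*p) + 0)/2 = (3*Q + Q*p)/2 = 3*Q/2 + Q*p/2)
I(G) = G² - G (I(G) = G*G - G = G² - G)
(q(l(2), 5)*(-1 + I(0))²)*41 = (((½)*0*(3 + 5))*(-1 + 0*(-1 + 0))²)*41 = (((½)*0*8)*(-1 + 0*(-1))²)*41 = (0*(-1 + 0)²)*41 = (0*(-1)²)*41 = (0*1)*41 = 0*41 = 0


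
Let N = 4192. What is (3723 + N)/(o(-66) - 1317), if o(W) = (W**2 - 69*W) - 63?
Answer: 1583/1506 ≈ 1.0511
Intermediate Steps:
o(W) = -63 + W**2 - 69*W
(3723 + N)/(o(-66) - 1317) = (3723 + 4192)/((-63 + (-66)**2 - 69*(-66)) - 1317) = 7915/((-63 + 4356 + 4554) - 1317) = 7915/(8847 - 1317) = 7915/7530 = 7915*(1/7530) = 1583/1506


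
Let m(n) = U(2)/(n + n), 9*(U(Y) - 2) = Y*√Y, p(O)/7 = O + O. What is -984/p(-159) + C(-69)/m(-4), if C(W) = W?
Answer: 8307032/29309 - 2484*√2/79 ≈ 238.96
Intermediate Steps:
p(O) = 14*O (p(O) = 7*(O + O) = 7*(2*O) = 14*O)
U(Y) = 2 + Y^(3/2)/9 (U(Y) = 2 + (Y*√Y)/9 = 2 + Y^(3/2)/9)
m(n) = (2 + 2*√2/9)/(2*n) (m(n) = (2 + 2^(3/2)/9)/(n + n) = (2 + (2*√2)/9)/((2*n)) = (1/(2*n))*(2 + 2*√2/9) = (2 + 2*√2/9)/(2*n))
-984/p(-159) + C(-69)/m(-4) = -984/(14*(-159)) - 69*(-36/(9 + √2)) = -984/(-2226) - 69*(-36/(9 + √2)) = -984*(-1/2226) - 69/(-¼ - √2/36) = 164/371 - 69/(-¼ - √2/36)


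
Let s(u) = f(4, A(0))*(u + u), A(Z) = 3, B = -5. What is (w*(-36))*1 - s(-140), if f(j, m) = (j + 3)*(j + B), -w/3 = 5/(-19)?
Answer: -37780/19 ≈ -1988.4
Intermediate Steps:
w = 15/19 (w = -15/(-19) = -15*(-1)/19 = -3*(-5/19) = 15/19 ≈ 0.78947)
f(j, m) = (-5 + j)*(3 + j) (f(j, m) = (j + 3)*(j - 5) = (3 + j)*(-5 + j) = (-5 + j)*(3 + j))
s(u) = -14*u (s(u) = (-15 + 4² - 2*4)*(u + u) = (-15 + 16 - 8)*(2*u) = -14*u)
(w*(-36))*1 - s(-140) = ((15/19)*(-36))*1 - (-14)*(-140) = -540/19*1 - 1*1960 = -540/19 - 1960 = -37780/19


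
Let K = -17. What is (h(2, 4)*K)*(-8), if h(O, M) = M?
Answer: 544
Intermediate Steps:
(h(2, 4)*K)*(-8) = (4*(-17))*(-8) = -68*(-8) = 544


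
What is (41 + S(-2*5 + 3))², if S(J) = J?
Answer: 1156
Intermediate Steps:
(41 + S(-2*5 + 3))² = (41 + (-2*5 + 3))² = (41 + (-10 + 3))² = (41 - 7)² = 34² = 1156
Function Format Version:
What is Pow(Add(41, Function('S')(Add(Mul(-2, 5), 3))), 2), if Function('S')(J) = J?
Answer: 1156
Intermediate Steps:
Pow(Add(41, Function('S')(Add(Mul(-2, 5), 3))), 2) = Pow(Add(41, Add(Mul(-2, 5), 3)), 2) = Pow(Add(41, Add(-10, 3)), 2) = Pow(Add(41, -7), 2) = Pow(34, 2) = 1156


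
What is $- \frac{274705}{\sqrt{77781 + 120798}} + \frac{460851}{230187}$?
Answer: $\frac{153617}{76729} - \frac{274705 \sqrt{198579}}{198579} \approx -614.45$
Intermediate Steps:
$- \frac{274705}{\sqrt{77781 + 120798}} + \frac{460851}{230187} = - \frac{274705}{\sqrt{198579}} + 460851 \cdot \frac{1}{230187} = - 274705 \frac{\sqrt{198579}}{198579} + \frac{153617}{76729} = - \frac{274705 \sqrt{198579}}{198579} + \frac{153617}{76729} = \frac{153617}{76729} - \frac{274705 \sqrt{198579}}{198579}$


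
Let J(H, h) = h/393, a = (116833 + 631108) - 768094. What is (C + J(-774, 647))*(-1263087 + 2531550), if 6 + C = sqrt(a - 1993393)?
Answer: -723446731/131 + 1268463*I*sqrt(2013546) ≈ -5.5225e+6 + 1.7999e+9*I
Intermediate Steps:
a = -20153 (a = 747941 - 768094 = -20153)
J(H, h) = h/393 (J(H, h) = h*(1/393) = h/393)
C = -6 + I*sqrt(2013546) (C = -6 + sqrt(-20153 - 1993393) = -6 + sqrt(-2013546) = -6 + I*sqrt(2013546) ≈ -6.0 + 1419.0*I)
(C + J(-774, 647))*(-1263087 + 2531550) = ((-6 + I*sqrt(2013546)) + (1/393)*647)*(-1263087 + 2531550) = ((-6 + I*sqrt(2013546)) + 647/393)*1268463 = (-1711/393 + I*sqrt(2013546))*1268463 = -723446731/131 + 1268463*I*sqrt(2013546)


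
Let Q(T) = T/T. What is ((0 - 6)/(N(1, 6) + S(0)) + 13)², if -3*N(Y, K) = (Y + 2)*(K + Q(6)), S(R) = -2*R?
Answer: 9409/49 ≈ 192.02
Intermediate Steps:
Q(T) = 1
N(Y, K) = -(1 + K)*(2 + Y)/3 (N(Y, K) = -(Y + 2)*(K + 1)/3 = -(2 + Y)*(1 + K)/3 = -(1 + K)*(2 + Y)/3)
((0 - 6)/(N(1, 6) + S(0)) + 13)² = ((0 - 6)/((-⅔ - ⅔*6 - ⅓*1 - ⅓*6*1) - 2*0) + 13)² = (-6/((-⅔ - 4 - ⅓ - 2) + 0) + 13)² = (-6/(-7 + 0) + 13)² = (-6/(-7) + 13)² = (-6*(-⅐) + 13)² = (6/7 + 13)² = (97/7)² = 9409/49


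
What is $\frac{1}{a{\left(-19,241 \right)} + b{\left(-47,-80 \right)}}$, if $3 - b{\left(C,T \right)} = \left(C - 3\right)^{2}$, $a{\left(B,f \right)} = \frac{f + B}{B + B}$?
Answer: $- \frac{19}{47554} \approx -0.00039955$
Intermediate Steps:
$a{\left(B,f \right)} = \frac{B + f}{2 B}$
$b{\left(C,T \right)} = 3 - \left(-3 + C\right)^{2}$ ($b{\left(C,T \right)} = 3 - \left(C - 3\right)^{2} = 3 - \left(-3 + C\right)^{2}$)
$\frac{1}{a{\left(-19,241 \right)} + b{\left(-47,-80 \right)}} = \frac{1}{\frac{-19 + 241}{2 \left(-19\right)} + \left(3 - \left(-3 - 47\right)^{2}\right)} = \frac{1}{\frac{1}{2} \left(- \frac{1}{19}\right) 222 + \left(3 - \left(-50\right)^{2}\right)} = \frac{1}{- \frac{111}{19} + \left(3 - 2500\right)} = \frac{1}{- \frac{111}{19} - 2497} = \frac{1}{- \frac{47554}{19}} = - \frac{19}{47554}$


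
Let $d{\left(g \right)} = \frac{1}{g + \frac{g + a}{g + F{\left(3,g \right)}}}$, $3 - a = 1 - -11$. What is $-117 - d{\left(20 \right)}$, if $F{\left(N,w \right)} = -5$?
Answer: $- \frac{36402}{311} \approx -117.05$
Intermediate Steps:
$a = -9$ ($a = 3 - \left(1 - -11\right) = 3 - \left(1 + 11\right) = 3 - 12 = -9$)
$d{\left(g \right)} = \frac{1}{g + \frac{-9 + g}{-5 + g}}$ ($d{\left(g \right)} = \frac{1}{g + \frac{g - 9}{g - 5}} = \frac{1}{g + \frac{-9 + g}{-5 + g}}$)
$-117 - d{\left(20 \right)} = -117 - \frac{-5 + 20}{-9 + 20^{2} - 80} = -117 - \frac{1}{-9 + 400 - 80} \cdot 15 = -117 - \frac{1}{311} \cdot 15 = -117 - \frac{15}{311} = - \frac{36402}{311}$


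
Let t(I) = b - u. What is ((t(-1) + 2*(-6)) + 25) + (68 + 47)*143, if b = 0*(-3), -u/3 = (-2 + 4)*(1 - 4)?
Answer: 16440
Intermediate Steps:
u = 18 (u = -3*(-2 + 4)*(1 - 4) = -6*(-3) = -3*(-6) = 18)
b = 0
t(I) = -18 (t(I) = 0 - 1*18 = 0 - 18 = -18)
((t(-1) + 2*(-6)) + 25) + (68 + 47)*143 = ((-18 + 2*(-6)) + 25) + (68 + 47)*143 = ((-18 - 12) + 25) + 115*143 = (-30 + 25) + 16445 = -5 + 16445 = 16440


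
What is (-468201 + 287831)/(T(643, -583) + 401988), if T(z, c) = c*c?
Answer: -180370/741877 ≈ -0.24313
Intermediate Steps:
T(z, c) = c²
(-468201 + 287831)/(T(643, -583) + 401988) = (-468201 + 287831)/((-583)² + 401988) = -180370/(339889 + 401988) = -180370/741877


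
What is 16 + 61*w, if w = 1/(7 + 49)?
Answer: 957/56 ≈ 17.089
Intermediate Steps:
w = 1/56 ≈ 0.017857
16 + 61*w = 16 + 61*(1/56) = 16 + 61/56 = 957/56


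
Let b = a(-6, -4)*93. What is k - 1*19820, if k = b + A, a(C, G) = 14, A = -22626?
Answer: -41144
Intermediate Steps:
b = 1302 (b = 14*93 = 1302)
k = -21324 (k = 1302 - 22626 = -21324)
k - 1*19820 = -21324 - 1*19820 = -21324 - 19820 = -41144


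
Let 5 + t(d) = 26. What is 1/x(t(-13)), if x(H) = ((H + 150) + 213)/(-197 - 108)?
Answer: -305/384 ≈ -0.79427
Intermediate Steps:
t(d) = 21 (t(d) = -5 + 26 = 21)
x(H) = -363/305 - H/305 (x(H) = ((150 + H) + 213)/(-305) = (363 + H)*(-1/305) = -363/305 - H/305)
1/x(t(-13)) = 1/(-363/305 - 1/305*21) = 1/(-363/305 - 21/305) = 1/(-384/305) = -305/384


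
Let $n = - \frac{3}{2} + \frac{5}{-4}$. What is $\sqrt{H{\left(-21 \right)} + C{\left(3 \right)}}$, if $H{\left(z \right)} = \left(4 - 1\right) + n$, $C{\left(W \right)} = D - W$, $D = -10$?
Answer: $\frac{i \sqrt{51}}{2} \approx 3.5707 i$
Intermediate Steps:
$n = - \frac{11}{4}$ ($n = \left(-3\right) \frac{1}{2} + 5 \left(- \frac{1}{4}\right) = - \frac{3}{2} - \frac{5}{4} = - \frac{11}{4} \approx -2.75$)
$C{\left(W \right)} = -10 - W$
$H{\left(z \right)} = \frac{1}{4}$ ($H{\left(z \right)} = \left(4 - 1\right) - \frac{11}{4} = 3 - \frac{11}{4} = \frac{1}{4}$)
$\sqrt{H{\left(-21 \right)} + C{\left(3 \right)}} = \sqrt{\frac{1}{4} - 13} = \sqrt{- \frac{51}{4}} = \frac{i \sqrt{51}}{2}$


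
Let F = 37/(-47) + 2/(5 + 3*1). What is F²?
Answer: 10201/35344 ≈ 0.28862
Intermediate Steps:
F = -101/188 (F = 37*(-1/47) + 2/(5 + 3) = -37/47 + 2/8 = -37/47 + 2*(⅛) = -37/47 + ¼ = -101/188 ≈ -0.53723)
F² = (-101/188)² = 10201/35344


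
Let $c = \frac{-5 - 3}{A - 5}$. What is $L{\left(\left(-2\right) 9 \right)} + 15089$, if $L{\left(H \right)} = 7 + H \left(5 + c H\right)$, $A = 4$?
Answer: $17598$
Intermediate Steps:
$c = 8$ ($c = \frac{-5 - 3}{4 - 5} = - \frac{8}{-1} = \left(-8\right) \left(-1\right) = 8$)
$L{\left(H \right)} = 7 + H \left(5 + 8 H\right)$
$L{\left(\left(-2\right) 9 \right)} + 15089 = \left(7 + 5 \left(\left(-2\right) 9\right) + 8 \left(\left(-2\right) 9\right)^{2}\right) + 15089 = \left(7 + 5 \left(-18\right) + 8 \left(-18\right)^{2}\right) + 15089 = \left(7 - 90 + 8 \cdot 324\right) + 15089 = \left(7 - 90 + 2592\right) + 15089 = 2509 + 15089 = 17598$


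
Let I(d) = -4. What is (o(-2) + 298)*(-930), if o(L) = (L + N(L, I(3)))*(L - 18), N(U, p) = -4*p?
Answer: -16740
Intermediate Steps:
o(L) = (-18 + L)*(16 + L) (o(L) = (L - 4*(-4))*(L - 18) = (L + 16)*(-18 + L) = (16 + L)*(-18 + L) = (-18 + L)*(16 + L))
(o(-2) + 298)*(-930) = ((-288 + (-2)**2 - 2*(-2)) + 298)*(-930) = ((-288 + 4 + 4) + 298)*(-930) = (-280 + 298)*(-930) = 18*(-930) = -16740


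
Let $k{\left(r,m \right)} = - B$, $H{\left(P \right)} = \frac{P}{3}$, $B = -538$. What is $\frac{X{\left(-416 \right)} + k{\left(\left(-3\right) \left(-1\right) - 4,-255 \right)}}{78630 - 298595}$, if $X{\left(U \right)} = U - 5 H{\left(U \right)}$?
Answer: $- \frac{2446}{659895} \approx -0.0037066$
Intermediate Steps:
$H{\left(P \right)} = \frac{P}{3}$ ($H{\left(P \right)} = P \frac{1}{3} = \frac{P}{3}$)
$X{\left(U \right)} = - \frac{2 U}{3}$ ($X{\left(U \right)} = U - 5 \frac{U}{3} = U - \frac{5 U}{3} = - \frac{2 U}{3}$)
$k{\left(r,m \right)} = 538$ ($k{\left(r,m \right)} = \left(-1\right) \left(-538\right) = 538$)
$\frac{X{\left(-416 \right)} + k{\left(\left(-3\right) \left(-1\right) - 4,-255 \right)}}{78630 - 298595} = \frac{\left(- \frac{2}{3}\right) \left(-416\right) + 538}{78630 - 298595} = \frac{\frac{832}{3} + 538}{-219965} = \frac{2446}{3} \left(- \frac{1}{219965}\right) = - \frac{2446}{659895}$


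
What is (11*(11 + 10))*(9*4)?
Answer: 8316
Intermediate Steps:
(11*(11 + 10))*(9*4) = (11*21)*36 = 231*36 = 8316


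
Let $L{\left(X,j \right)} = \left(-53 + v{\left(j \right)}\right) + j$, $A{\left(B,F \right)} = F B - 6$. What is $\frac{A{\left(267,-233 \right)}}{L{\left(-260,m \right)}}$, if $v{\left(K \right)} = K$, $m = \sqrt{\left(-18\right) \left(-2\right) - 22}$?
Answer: $\frac{3297501}{2753} + \frac{124434 \sqrt{14}}{2753} \approx 1366.9$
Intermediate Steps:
$A{\left(B,F \right)} = -6 + B F$ ($A{\left(B,F \right)} = B F - 6 = -6 + B F$)
$m = \sqrt{14}$ ($m = \sqrt{36 - 22} = \sqrt{14} \approx 3.7417$)
$L{\left(X,j \right)} = -53 + 2 j$ ($L{\left(X,j \right)} = \left(-53 + j\right) + j = -53 + 2 j$)
$\frac{A{\left(267,-233 \right)}}{L{\left(-260,m \right)}} = \frac{-6 + 267 \left(-233\right)}{-53 + 2 \sqrt{14}} = \frac{-6 - 62211}{-53 + 2 \sqrt{14}} = - \frac{62217}{-53 + 2 \sqrt{14}}$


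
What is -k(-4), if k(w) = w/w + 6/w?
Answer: ½ ≈ 0.50000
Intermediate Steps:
k(w) = 1 + 6/w
-k(-4) = -(6 - 4)/(-4) = -(-1)*2/4 = -1*(-½) = ½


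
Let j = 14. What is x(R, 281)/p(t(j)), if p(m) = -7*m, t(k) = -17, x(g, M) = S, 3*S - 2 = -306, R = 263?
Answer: -304/357 ≈ -0.85154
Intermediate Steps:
S = -304/3 (S = ⅔ + (⅓)*(-306) = ⅔ - 102 = -304/3 ≈ -101.33)
x(g, M) = -304/3
x(R, 281)/p(t(j)) = -304/(3*((-7*(-17)))) = -304/3/119 = -304/3*1/119 = -304/357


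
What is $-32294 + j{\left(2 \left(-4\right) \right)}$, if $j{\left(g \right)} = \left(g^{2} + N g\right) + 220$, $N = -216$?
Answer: $-30282$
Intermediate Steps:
$j{\left(g \right)} = 220 + g^{2} - 216 g$ ($j{\left(g \right)} = \left(g^{2} - 216 g\right) + 220 = 220 + g^{2} - 216 g$)
$-32294 + j{\left(2 \left(-4\right) \right)} = -32294 + \left(220 + \left(2 \left(-4\right)\right)^{2} - 216 \cdot 2 \left(-4\right)\right) = -32294 + \left(220 + \left(-8\right)^{2} - -1728\right) = -32294 + \left(220 + 64 + 1728\right) = -32294 + 2012 = -30282$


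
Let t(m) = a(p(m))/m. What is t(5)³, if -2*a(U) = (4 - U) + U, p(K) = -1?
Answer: -8/125 ≈ -0.064000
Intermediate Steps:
a(U) = -2 (a(U) = -((4 - U) + U)/2 = -½*4 = -2)
t(m) = -2/m
t(5)³ = (-2/5)³ = (-2*⅕)³ = (-⅖)³ = -8/125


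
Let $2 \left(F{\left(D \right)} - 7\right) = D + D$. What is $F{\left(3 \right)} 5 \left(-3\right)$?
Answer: $-150$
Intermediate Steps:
$F{\left(D \right)} = 7 + D$ ($F{\left(D \right)} = 7 + \frac{D + D}{2} = 7 + \frac{2 D}{2} = 7 + D$)
$F{\left(3 \right)} 5 \left(-3\right) = \left(7 + 3\right) 5 \left(-3\right) = 10 \cdot 5 \left(-3\right) = 50 \left(-3\right) = -150$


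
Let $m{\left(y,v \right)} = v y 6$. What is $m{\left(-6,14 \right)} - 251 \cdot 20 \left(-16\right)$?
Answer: $79816$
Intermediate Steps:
$m{\left(y,v \right)} = 6 v y$
$m{\left(-6,14 \right)} - 251 \cdot 20 \left(-16\right) = 6 \cdot 14 \left(-6\right) - 251 \cdot 20 \left(-16\right) = -504 - -80320 = -504 + 80320 = 79816$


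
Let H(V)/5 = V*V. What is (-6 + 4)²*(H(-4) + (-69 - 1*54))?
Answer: -172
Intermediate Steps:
H(V) = 5*V² (H(V) = 5*(V*V) = 5*V²)
(-6 + 4)²*(H(-4) + (-69 - 1*54)) = (-6 + 4)²*(5*(-4)² + (-69 - 1*54)) = (-2)²*(5*16 + (-69 - 54)) = 4*(80 - 123) = 4*(-43) = -172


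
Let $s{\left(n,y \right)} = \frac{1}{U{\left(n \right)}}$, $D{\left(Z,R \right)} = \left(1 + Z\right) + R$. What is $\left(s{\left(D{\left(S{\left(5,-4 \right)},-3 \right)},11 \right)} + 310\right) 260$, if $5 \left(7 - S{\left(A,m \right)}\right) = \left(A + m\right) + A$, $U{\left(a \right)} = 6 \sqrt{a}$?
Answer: $80600 + \frac{130 \sqrt{95}}{57} \approx 80622.0$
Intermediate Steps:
$S{\left(A,m \right)} = 7 - \frac{2 A}{5} - \frac{m}{5}$ ($S{\left(A,m \right)} = 7 - \frac{\left(A + m\right) + A}{5} = 7 - \frac{m + 2 A}{5} = 7 - \left(\frac{m}{5} + \frac{2 A}{5}\right) = 7 - \frac{2 A}{5} - \frac{m}{5}$)
$D{\left(Z,R \right)} = 1 + R + Z$
$s{\left(n,y \right)} = \frac{1}{6 \sqrt{n}}$
$\left(s{\left(D{\left(S{\left(5,-4 \right)},-3 \right)},11 \right)} + 310\right) 260 = \left(\frac{1}{6 \sqrt{1 - 3 - - \frac{29}{5}}} + 310\right) 260 = \left(\frac{1}{6 \sqrt{1 - 3 + \left(7 - 2 + \frac{4}{5}\right)}} + 310\right) 260 = \left(\frac{1}{6 \sqrt{1 - 3 + \frac{29}{5}}} + 310\right) 260 = \left(\frac{1}{6 \frac{\sqrt{95}}{5}} + 310\right) 260 = \left(\frac{\frac{1}{19} \sqrt{95}}{6} + 310\right) 260 = \left(\frac{\sqrt{95}}{114} + 310\right) 260 = \left(310 + \frac{\sqrt{95}}{114}\right) 260 = 80600 + \frac{130 \sqrt{95}}{57}$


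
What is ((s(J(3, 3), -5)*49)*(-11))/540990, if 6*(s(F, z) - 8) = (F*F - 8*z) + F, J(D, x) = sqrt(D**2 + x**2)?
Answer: -28567/1622970 - 539*sqrt(2)/1081980 ≈ -0.018306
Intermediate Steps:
s(F, z) = 8 - 4*z/3 + F/6 + F**2/6 (s(F, z) = 8 + ((F*F - 8*z) + F)/6 = 8 + ((F**2 - 8*z) + F)/6 = 8 + (F + F**2 - 8*z)/6 = 8 + (-4*z/3 + F/6 + F**2/6) = 8 - 4*z/3 + F/6 + F**2/6)
((s(J(3, 3), -5)*49)*(-11))/540990 = (((8 - 4/3*(-5) + sqrt(3**2 + 3**2)/6 + (sqrt(3**2 + 3**2))**2/6)*49)*(-11))/540990 = (((8 + 20/3 + sqrt(9 + 9)/6 + (sqrt(9 + 9))**2/6)*49)*(-11))*(1/540990) = (((8 + 20/3 + sqrt(18)/6 + (sqrt(18))**2/6)*49)*(-11))*(1/540990) = (((8 + 20/3 + (3*sqrt(2))/6 + (3*sqrt(2))**2/6)*49)*(-11))*(1/540990) = (((8 + 20/3 + sqrt(2)/2 + (1/6)*18)*49)*(-11))*(1/540990) = (((8 + 20/3 + sqrt(2)/2 + 3)*49)*(-11))*(1/540990) = (((53/3 + sqrt(2)/2)*49)*(-11))*(1/540990) = ((2597/3 + 49*sqrt(2)/2)*(-11))*(1/540990) = (-28567/3 - 539*sqrt(2)/2)*(1/540990) = -28567/1622970 - 539*sqrt(2)/1081980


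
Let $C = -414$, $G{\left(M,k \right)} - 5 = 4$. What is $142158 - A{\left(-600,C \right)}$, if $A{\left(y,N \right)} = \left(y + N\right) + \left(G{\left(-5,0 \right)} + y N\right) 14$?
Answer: $-3334554$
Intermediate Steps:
$G{\left(M,k \right)} = 9$ ($G{\left(M,k \right)} = 5 + 4 = 9$)
$A{\left(y,N \right)} = 126 + N + y + 14 N y$ ($A{\left(y,N \right)} = \left(y + N\right) + \left(9 + y N\right) 14 = \left(N + y\right) + \left(9 + N y\right) 14 = \left(N + y\right) + \left(126 + 14 N y\right) = 126 + N + y + 14 N y$)
$142158 - A{\left(-600,C \right)} = 142158 - \left(126 - 414 - 600 + 14 \left(-414\right) \left(-600\right)\right) = 142158 - \left(126 - 414 - 600 + 3477600\right) = 142158 - 3476712 = -3334554$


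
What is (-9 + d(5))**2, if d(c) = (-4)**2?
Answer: 49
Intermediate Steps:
d(c) = 16
(-9 + d(5))**2 = (-9 + 16)**2 = 7**2 = 49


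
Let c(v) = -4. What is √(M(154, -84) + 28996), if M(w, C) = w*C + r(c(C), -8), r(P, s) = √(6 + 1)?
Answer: √(16060 + √7) ≈ 126.74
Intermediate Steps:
r(P, s) = √7
M(w, C) = √7 + C*w (M(w, C) = w*C + √7 = C*w + √7 = √7 + C*w)
√(M(154, -84) + 28996) = √((√7 - 84*154) + 28996) = √((√7 - 12936) + 28996) = √((-12936 + √7) + 28996) = √(16060 + √7)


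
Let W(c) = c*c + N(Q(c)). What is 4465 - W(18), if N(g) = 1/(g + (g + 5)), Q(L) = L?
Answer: 169780/41 ≈ 4141.0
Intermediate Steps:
N(g) = 1/(5 + 2*g) (N(g) = 1/(g + (5 + g)) = 1/(5 + 2*g))
W(c) = c² + 1/(5 + 2*c) (W(c) = c*c + 1/(5 + 2*c) = c² + 1/(5 + 2*c))
4465 - W(18) = 4465 - (1 + 18²*(5 + 2*18))/(5 + 2*18) = 4465 - (1 + 324*(5 + 36))/(5 + 36) = 4465 - (1 + 324*41)/41 = 4465 - (1 + 13284)/41 = 4465 - 13285/41 = 169780/41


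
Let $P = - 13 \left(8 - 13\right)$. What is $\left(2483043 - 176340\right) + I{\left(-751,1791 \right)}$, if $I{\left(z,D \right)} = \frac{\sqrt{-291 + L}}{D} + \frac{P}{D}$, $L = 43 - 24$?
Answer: $\frac{4131305138}{1791} + \frac{4 i \sqrt{17}}{1791} \approx 2.3067 \cdot 10^{6} + 0.0092085 i$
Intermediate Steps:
$L = 19$
$P = 65$ ($P = \left(-13\right) \left(-5\right) = 65$)
$I{\left(z,D \right)} = \frac{65}{D} + \frac{4 i \sqrt{17}}{D}$ ($I{\left(z,D \right)} = \frac{\sqrt{-291 + 19}}{D} + \frac{65}{D} = \frac{\sqrt{-272}}{D} + \frac{65}{D} = \frac{4 i \sqrt{17}}{D} + \frac{65}{D} = \frac{65}{D} + \frac{4 i \sqrt{17}}{D}$)
$\left(2483043 - 176340\right) + I{\left(-751,1791 \right)} = \left(2483043 - 176340\right) + \frac{65 + 4 i \sqrt{17}}{1791} = 2306703 + \frac{65 + 4 i \sqrt{17}}{1791} = 2306703 + \left(\frac{65}{1791} + \frac{4 i \sqrt{17}}{1791}\right) = \frac{4131305138}{1791} + \frac{4 i \sqrt{17}}{1791}$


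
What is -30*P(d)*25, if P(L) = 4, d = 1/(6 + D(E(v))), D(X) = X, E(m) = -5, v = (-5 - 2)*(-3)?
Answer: -3000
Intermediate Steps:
v = 21 (v = -7*(-3) = 21)
d = 1 (d = 1/(6 - 5) = 1/1 = 1)
-30*P(d)*25 = -30*4*25 = -120*25 = -3000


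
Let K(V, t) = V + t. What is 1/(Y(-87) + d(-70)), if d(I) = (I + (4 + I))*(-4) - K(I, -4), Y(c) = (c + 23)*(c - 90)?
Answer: 1/11946 ≈ 8.3710e-5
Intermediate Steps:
Y(c) = (-90 + c)*(23 + c) (Y(c) = (23 + c)*(-90 + c) = (-90 + c)*(23 + c))
d(I) = -12 - 9*I (d(I) = (I + (4 + I))*(-4) - (I - 4) = (4 + 2*I)*(-4) - (-4 + I) = (-16 - 8*I) + (4 - I) = -12 - 9*I)
1/(Y(-87) + d(-70)) = 1/((-2070 + (-87)² - 67*(-87)) + (-12 - 9*(-70))) = 1/((-2070 + 7569 + 5829) + (-12 + 630)) = 1/(11328 + 618) = 1/11946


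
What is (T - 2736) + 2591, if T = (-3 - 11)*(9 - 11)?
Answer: -117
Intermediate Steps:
T = 28 (T = -14*(-2) = 28)
(T - 2736) + 2591 = (28 - 2736) + 2591 = -2708 + 2591 = -117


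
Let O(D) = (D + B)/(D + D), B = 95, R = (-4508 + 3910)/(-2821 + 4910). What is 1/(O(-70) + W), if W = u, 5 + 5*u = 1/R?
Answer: -41860/78581 ≈ -0.53270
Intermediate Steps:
R = -598/2089 ≈ -0.28626
O(D) = (95 + D)/(2*D) (O(D) = (D + 95)/(D + D) = (95 + D)/((2*D)) = (95 + D)*(1/(2*D)) = (95 + D)/(2*D))
u = -5079/2990 (u = -1 + 1/(5*(-598/2089)) = -1 + (⅕)*(-2089/598) = -1 - 2089/2990 = -5079/2990 ≈ -1.6987)
W = -5079/2990 ≈ -1.6987
1/(O(-70) + W) = 1/((½)*(95 - 70)/(-70) - 5079/2990) = 1/((½)*(-1/70)*25 - 5079/2990) = 1/(-5/28 - 5079/2990) = 1/(-78581/41860) = -41860/78581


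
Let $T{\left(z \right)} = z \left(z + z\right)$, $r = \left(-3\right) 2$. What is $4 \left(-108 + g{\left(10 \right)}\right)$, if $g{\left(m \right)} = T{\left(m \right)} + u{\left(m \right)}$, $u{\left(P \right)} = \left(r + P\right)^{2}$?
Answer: $432$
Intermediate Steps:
$r = -6$
$u{\left(P \right)} = \left(-6 + P\right)^{2}$
$T{\left(z \right)} = 2 z^{2}$ ($T{\left(z \right)} = z 2 z = 2 z^{2}$)
$g{\left(m \right)} = \left(-6 + m\right)^{2} + 2 m^{2}$ ($g{\left(m \right)} = 2 m^{2} + \left(-6 + m\right)^{2} = \left(-6 + m\right)^{2} + 2 m^{2}$)
$4 \left(-108 + g{\left(10 \right)}\right) = 4 \left(-108 + \left(\left(-6 + 10\right)^{2} + 2 \cdot 10^{2}\right)\right) = 4 \left(-108 + \left(4^{2} + 2 \cdot 100\right)\right) = 4 \left(-108 + \left(16 + 200\right)\right) = 4 \left(-108 + 216\right) = 4 \cdot 108 = 432$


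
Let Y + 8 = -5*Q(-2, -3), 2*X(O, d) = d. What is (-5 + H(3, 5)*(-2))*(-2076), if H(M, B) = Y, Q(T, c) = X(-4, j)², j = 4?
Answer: -105876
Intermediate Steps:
X(O, d) = d/2
Q(T, c) = 4 (Q(T, c) = ((½)*4)² = 2² = 4)
Y = -28 (Y = -8 - 5*4 = -8 - 20 = -28)
H(M, B) = -28
(-5 + H(3, 5)*(-2))*(-2076) = (-5 - 28*(-2))*(-2076) = (-5 + 56)*(-2076) = 51*(-2076) = -105876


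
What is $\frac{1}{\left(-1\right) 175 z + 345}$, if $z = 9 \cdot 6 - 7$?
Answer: $- \frac{1}{7880} \approx -0.0001269$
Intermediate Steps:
$z = 47$ ($z = 54 - 7 = 47$)
$\frac{1}{\left(-1\right) 175 z + 345} = \frac{1}{\left(-1\right) 175 \cdot 47 + 345} = \frac{1}{\left(-175\right) 47 + 345} = \frac{1}{-8225 + 345} = \frac{1}{-7880} = - \frac{1}{7880}$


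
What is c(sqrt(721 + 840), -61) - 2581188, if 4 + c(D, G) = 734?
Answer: -2580458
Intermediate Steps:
c(D, G) = 730 (c(D, G) = -4 + 734 = 730)
c(sqrt(721 + 840), -61) - 2581188 = 730 - 2581188 = -2580458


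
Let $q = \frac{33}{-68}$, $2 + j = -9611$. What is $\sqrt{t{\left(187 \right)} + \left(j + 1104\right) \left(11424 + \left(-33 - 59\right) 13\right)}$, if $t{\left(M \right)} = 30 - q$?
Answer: $\frac{i \sqrt{100606704871}}{34} \approx 9329.0 i$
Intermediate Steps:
$j = -9613$ ($j = -2 - 9611 = -9613$)
$q = - \frac{33}{68}$ ($q = 33 \left(- \frac{1}{68}\right) = - \frac{33}{68} \approx -0.48529$)
$t{\left(M \right)} = \frac{2073}{68}$ ($t{\left(M \right)} = 30 - - \frac{33}{68} = 30 + \frac{33}{68} = \frac{2073}{68}$)
$\sqrt{t{\left(187 \right)} + \left(j + 1104\right) \left(11424 + \left(-33 - 59\right) 13\right)} = \sqrt{\frac{2073}{68} + \left(-9613 + 1104\right) \left(11424 + \left(-33 - 59\right) 13\right)} = \sqrt{\frac{2073}{68} - 8509 \left(11424 - 1196\right)} = \sqrt{\frac{2073}{68} - 87030052} = \sqrt{- \frac{5918041463}{68}} = \frac{i \sqrt{100606704871}}{34}$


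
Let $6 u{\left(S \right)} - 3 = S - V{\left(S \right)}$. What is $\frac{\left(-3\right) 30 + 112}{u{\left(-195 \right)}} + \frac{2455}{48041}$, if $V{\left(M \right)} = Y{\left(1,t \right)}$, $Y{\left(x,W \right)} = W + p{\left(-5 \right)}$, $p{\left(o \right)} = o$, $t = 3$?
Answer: $- \frac{2937481}{4563895} \approx -0.64363$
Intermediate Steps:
$Y{\left(x,W \right)} = -5 + W$ ($Y{\left(x,W \right)} = W - 5 = -5 + W$)
$V{\left(M \right)} = -2$ ($V{\left(M \right)} = -5 + 3 = -2$)
$u{\left(S \right)} = \frac{5}{6} + \frac{S}{6}$ ($u{\left(S \right)} = \frac{1}{2} + \frac{S - -2}{6} = \frac{1}{2} + \frac{S + 2}{6} = \frac{1}{2} + \frac{2 + S}{6} = \frac{1}{2} + \left(\frac{1}{3} + \frac{S}{6}\right) = \frac{5}{6} + \frac{S}{6}$)
$\frac{\left(-3\right) 30 + 112}{u{\left(-195 \right)}} + \frac{2455}{48041} = \frac{\left(-3\right) 30 + 112}{\frac{5}{6} + \frac{1}{6} \left(-195\right)} + \frac{2455}{48041} = \frac{-90 + 112}{\frac{5}{6} - \frac{65}{2}} + 2455 \cdot \frac{1}{48041} = \frac{22}{- \frac{95}{3}} + \frac{2455}{48041} = 22 \left(- \frac{3}{95}\right) + \frac{2455}{48041} = - \frac{66}{95} + \frac{2455}{48041} = - \frac{2937481}{4563895}$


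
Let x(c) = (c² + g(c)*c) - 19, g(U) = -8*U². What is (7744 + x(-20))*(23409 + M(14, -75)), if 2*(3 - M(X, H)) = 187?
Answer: 3363693625/2 ≈ 1.6818e+9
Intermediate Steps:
M(X, H) = -181/2 (M(X, H) = 3 - ½*187 = 3 - 187/2 = -181/2)
x(c) = -19 + c² - 8*c³ (x(c) = (c² + (-8*c²)*c) - 19 = (c² - 8*c³) - 19 = -19 + c² - 8*c³)
(7744 + x(-20))*(23409 + M(14, -75)) = (7744 + (-19 + (-20)² - 8*(-20)³))*(23409 - 181/2) = (7744 + (-19 + 400 - 8*(-8000)))*(46637/2) = (7744 + (-19 + 400 + 64000))*(46637/2) = (7744 + 64381)*(46637/2) = 72125*(46637/2) = 3363693625/2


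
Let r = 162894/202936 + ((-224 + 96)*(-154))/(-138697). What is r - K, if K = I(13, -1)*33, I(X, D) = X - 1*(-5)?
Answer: -8350248157081/14073307196 ≈ -593.34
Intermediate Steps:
I(X, D) = 5 + X (I(X, D) = X + 5 = 5 + X)
r = 9296317343/14073307196 (r = 162894*(1/202936) - 128*(-154)*(-1/138697) = 81447/101468 + 19712*(-1/138697) = 81447/101468 - 19712/138697 = 9296317343/14073307196 ≈ 0.66056)
K = 594 (K = (5 + 13)*33 = 18*33 = 594)
r - K = 9296317343/14073307196 - 1*594 = 9296317343/14073307196 - 594 = -8350248157081/14073307196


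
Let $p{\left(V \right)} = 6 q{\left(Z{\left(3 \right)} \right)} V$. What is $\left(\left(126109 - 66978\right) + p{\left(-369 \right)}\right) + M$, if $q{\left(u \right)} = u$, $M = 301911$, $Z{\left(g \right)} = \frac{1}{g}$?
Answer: $360304$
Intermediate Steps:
$p{\left(V \right)} = 2 V$ ($p{\left(V \right)} = \frac{6}{3} V = 6 \cdot \frac{1}{3} V = 2 V$)
$\left(\left(126109 - 66978\right) + p{\left(-369 \right)}\right) + M = \left(\left(126109 - 66978\right) + 2 \left(-369\right)\right) + 301911 = \left(\left(126109 - 66978\right) - 738\right) + 301911 = \left(59131 - 738\right) + 301911 = 58393 + 301911 = 360304$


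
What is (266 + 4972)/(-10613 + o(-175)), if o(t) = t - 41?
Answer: -5238/10829 ≈ -0.48370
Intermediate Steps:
o(t) = -41 + t
(266 + 4972)/(-10613 + o(-175)) = (266 + 4972)/(-10613 + (-41 - 175)) = 5238/(-10613 - 216) = 5238/(-10829) = 5238*(-1/10829) = -5238/10829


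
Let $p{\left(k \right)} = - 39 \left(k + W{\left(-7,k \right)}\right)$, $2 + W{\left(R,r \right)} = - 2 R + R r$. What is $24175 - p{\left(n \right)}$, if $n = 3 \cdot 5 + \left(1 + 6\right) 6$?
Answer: $11305$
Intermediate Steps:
$W{\left(R,r \right)} = -2 - 2 R + R r$ ($W{\left(R,r \right)} = -2 + \left(- 2 R + R r\right) = -2 - 2 R + R r$)
$n = 57$ ($n = 15 + 7 \cdot 6 = 15 + 42 = 57$)
$p{\left(k \right)} = -468 + 234 k$ ($p{\left(k \right)} = - 39 \left(k - \left(-12 + 7 k\right)\right) = - 39 \left(12 - 6 k\right) = -468 + 234 k$)
$24175 - p{\left(n \right)} = 24175 - \left(-468 + 234 \cdot 57\right) = 24175 - \left(-468 + 13338\right) = 24175 - 12870 = 11305$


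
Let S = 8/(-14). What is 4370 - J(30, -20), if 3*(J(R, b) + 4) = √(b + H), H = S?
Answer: 4374 - 4*I*√7/7 ≈ 4374.0 - 1.5119*I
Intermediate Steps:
S = -4/7 (S = 8*(-1/14) = -4/7 ≈ -0.57143)
H = -4/7 ≈ -0.57143
J(R, b) = -4 + √(-4/7 + b)/3 (J(R, b) = -4 + √(b - 4/7)/3 = -4 + √(-4/7 + b)/3)
4370 - J(30, -20) = 4370 - (-4 + √(-28 + 49*(-20))/21) = 4370 - (-4 + √(-28 - 980)/21) = 4370 - (-4 + √(-1008)/21) = 4370 - (-4 + (12*I*√7)/21) = 4370 - (-4 + 4*I*√7/7) = 4370 + (4 - 4*I*√7/7) = 4374 - 4*I*√7/7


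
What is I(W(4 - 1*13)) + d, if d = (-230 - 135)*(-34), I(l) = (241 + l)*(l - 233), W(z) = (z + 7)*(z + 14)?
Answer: -43723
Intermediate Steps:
W(z) = (7 + z)*(14 + z)
I(l) = (-233 + l)*(241 + l) (I(l) = (241 + l)*(-233 + l) = (-233 + l)*(241 + l))
d = 12410 (d = -365*(-34) = 12410)
I(W(4 - 1*13)) + d = (-56153 + (98 + (4 - 1*13)**2 + 21*(4 - 1*13))**2 + 8*(98 + (4 - 1*13)**2 + 21*(4 - 1*13))) + 12410 = (-56153 + (98 + (4 - 13)**2 + 21*(4 - 13))**2 + 8*(98 + (4 - 13)**2 + 21*(4 - 13))) + 12410 = (-56153 + (98 + (-9)**2 + 21*(-9))**2 + 8*(98 + (-9)**2 + 21*(-9))) + 12410 = (-56153 + (98 + 81 - 189)**2 + 8*(98 + 81 - 189)) + 12410 = (-56153 + (-10)**2 + 8*(-10)) + 12410 = (-56153 + 100 - 80) + 12410 = -56133 + 12410 = -43723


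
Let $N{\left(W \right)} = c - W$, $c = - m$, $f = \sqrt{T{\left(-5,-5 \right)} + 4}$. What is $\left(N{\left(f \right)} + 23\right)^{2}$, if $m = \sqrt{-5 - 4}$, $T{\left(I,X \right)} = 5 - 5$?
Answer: $432 - 126 i \approx 432.0 - 126.0 i$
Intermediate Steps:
$T{\left(I,X \right)} = 0$
$f = 2$ ($f = \sqrt{0 + 4} = \sqrt{4} = 2$)
$m = 3 i$ ($m = \sqrt{-9} = 3 i \approx 3.0 i$)
$c = - 3 i \approx - 3.0 i$
$N{\left(W \right)} = - W - 3 i$ ($N{\left(W \right)} = - 3 i - W = - W - 3 i$)
$\left(N{\left(f \right)} + 23\right)^{2} = \left(\left(\left(-1\right) 2 - 3 i\right) + 23\right)^{2} = \left(\left(-2 - 3 i\right) + 23\right)^{2} = \left(21 - 3 i\right)^{2}$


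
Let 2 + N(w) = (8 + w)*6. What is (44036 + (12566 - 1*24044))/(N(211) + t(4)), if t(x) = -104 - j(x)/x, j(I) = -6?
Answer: 65116/2419 ≈ 26.919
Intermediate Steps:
N(w) = 46 + 6*w (N(w) = -2 + (8 + w)*6 = -2 + (48 + 6*w) = 46 + 6*w)
t(x) = -104 + 6/x (t(x) = -104 - (-6)/x = -104 + 6/x)
(44036 + (12566 - 1*24044))/(N(211) + t(4)) = (44036 + (12566 - 1*24044))/((46 + 6*211) + (-104 + 6/4)) = (44036 + (12566 - 24044))/((46 + 1266) + (-104 + 6*(1/4))) = (44036 - 11478)/(1312 + (-104 + 3/2)) = 32558/(1312 - 205/2) = 32558/(2419/2) = 32558*(2/2419) = 65116/2419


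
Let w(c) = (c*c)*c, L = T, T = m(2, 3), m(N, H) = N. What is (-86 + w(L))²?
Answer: 6084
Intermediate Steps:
T = 2
L = 2
w(c) = c³ (w(c) = c²*c = c³)
(-86 + w(L))² = (-86 + 2³)² = (-86 + 8)² = (-78)² = 6084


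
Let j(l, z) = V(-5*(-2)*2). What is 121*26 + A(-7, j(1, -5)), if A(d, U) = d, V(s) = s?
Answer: 3139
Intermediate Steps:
j(l, z) = 20 (j(l, z) = -5*(-2)*2 = 10*2 = 20)
121*26 + A(-7, j(1, -5)) = 121*26 - 7 = 3146 - 7 = 3139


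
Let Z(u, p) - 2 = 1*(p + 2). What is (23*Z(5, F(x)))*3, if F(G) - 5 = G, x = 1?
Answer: 690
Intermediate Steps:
F(G) = 5 + G
Z(u, p) = 4 + p (Z(u, p) = 2 + 1*(p + 2) = 2 + 1*(2 + p) = 2 + (2 + p) = 4 + p)
(23*Z(5, F(x)))*3 = (23*(4 + (5 + 1)))*3 = (23*(4 + 6))*3 = (23*10)*3 = 230*3 = 690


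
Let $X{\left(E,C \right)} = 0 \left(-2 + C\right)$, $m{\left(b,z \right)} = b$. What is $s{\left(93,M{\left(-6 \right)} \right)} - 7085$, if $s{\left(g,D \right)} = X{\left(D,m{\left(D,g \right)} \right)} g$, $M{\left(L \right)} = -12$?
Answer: $-7085$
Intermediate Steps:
$X{\left(E,C \right)} = 0$
$s{\left(g,D \right)} = 0$ ($s{\left(g,D \right)} = 0 g = 0$)
$s{\left(93,M{\left(-6 \right)} \right)} - 7085 = 0 - 7085 = -7085$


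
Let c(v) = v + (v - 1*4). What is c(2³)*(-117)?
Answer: -1404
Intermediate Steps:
c(v) = -4 + 2*v (c(v) = v + (v - 4) = v + (-4 + v) = -4 + 2*v)
c(2³)*(-117) = (-4 + 2*2³)*(-117) = (-4 + 2*8)*(-117) = (-4 + 16)*(-117) = 12*(-117) = -1404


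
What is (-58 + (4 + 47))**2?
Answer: 49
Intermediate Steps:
(-58 + (4 + 47))**2 = (-58 + 51)**2 = (-7)**2 = 49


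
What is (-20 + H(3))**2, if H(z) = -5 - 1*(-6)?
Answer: 361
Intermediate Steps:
H(z) = 1 (H(z) = -5 + 6 = 1)
(-20 + H(3))**2 = (-20 + 1)**2 = (-19)**2 = 361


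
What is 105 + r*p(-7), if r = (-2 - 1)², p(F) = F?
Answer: 42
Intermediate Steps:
r = 9 (r = (-3)² = 9)
105 + r*p(-7) = 105 + 9*(-7) = 105 - 63 = 42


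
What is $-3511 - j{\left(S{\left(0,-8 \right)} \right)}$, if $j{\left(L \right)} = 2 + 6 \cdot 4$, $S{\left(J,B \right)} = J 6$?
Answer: $-3537$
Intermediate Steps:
$S{\left(J,B \right)} = 6 J$
$j{\left(L \right)} = 26$ ($j{\left(L \right)} = 2 + 24 = 26$)
$-3511 - j{\left(S{\left(0,-8 \right)} \right)} = -3511 - 26 = -3537$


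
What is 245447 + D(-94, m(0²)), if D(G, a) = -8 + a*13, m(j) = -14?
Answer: 245257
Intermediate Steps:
D(G, a) = -8 + 13*a
245447 + D(-94, m(0²)) = 245447 + (-8 + 13*(-14)) = 245447 + (-8 - 182) = 245447 - 190 = 245257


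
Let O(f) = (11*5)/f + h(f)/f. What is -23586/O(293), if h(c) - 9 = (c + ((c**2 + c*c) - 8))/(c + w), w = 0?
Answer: -2024834514/190735 ≈ -10616.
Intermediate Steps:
h(c) = 9 + (-8 + c + 2*c**2)/c (h(c) = 9 + (c + ((c**2 + c*c) - 8))/(c + 0) = 9 + (c + ((c**2 + c**2) - 8))/c = 9 + (c + (2*c**2 - 8))/c = 9 + (c + (-8 + 2*c**2))/c = 9 + (-8 + c + 2*c**2)/c)
O(f) = 55/f + (10 - 8/f + 2*f)/f (O(f) = (11*5)/f + (10 - 8/f + 2*f)/f = 55/f + (10 - 8/f + 2*f)/f)
-23586/O(293) = -23586/(2 - 8/293**2 + 65/293) = -23586/(2 - 8*1/85849 + 65*(1/293)) = -23586/(2 - 8/85849 + 65/293) = -23586/190735/85849 = -23586*85849/190735 = -2024834514/190735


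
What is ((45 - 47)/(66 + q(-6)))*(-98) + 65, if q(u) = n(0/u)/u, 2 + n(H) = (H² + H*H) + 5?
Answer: 8907/131 ≈ 67.992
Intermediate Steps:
n(H) = 3 + 2*H² (n(H) = -2 + ((H² + H*H) + 5) = -2 + ((H² + H²) + 5) = -2 + (2*H² + 5) = -2 + (5 + 2*H²) = 3 + 2*H²)
q(u) = 3/u (q(u) = (3 + 2*(0/u)²)/u = (3 + 2*0²)/u = (3 + 2*0)/u = (3 + 0)/u = 3/u)
((45 - 47)/(66 + q(-6)))*(-98) + 65 = ((45 - 47)/(66 + 3/(-6)))*(-98) + 65 = -2/(66 + 3*(-⅙))*(-98) + 65 = -2/(66 - ½)*(-98) + 65 = -2/131/2*(-98) + 65 = -2*2/131*(-98) + 65 = -4/131*(-98) + 65 = 392/131 + 65 = 8907/131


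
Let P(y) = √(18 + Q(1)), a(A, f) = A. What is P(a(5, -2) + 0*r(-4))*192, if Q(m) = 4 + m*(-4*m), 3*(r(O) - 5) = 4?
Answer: 576*√2 ≈ 814.59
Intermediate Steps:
r(O) = 19/3 (r(O) = 5 + (⅓)*4 = 5 + 4/3 = 19/3)
Q(m) = 4 - 4*m²
P(y) = 3*√2 (P(y) = √(18 + (4 - 4*1²)) = √(18 + (4 - 4*1)) = √(18 + (4 - 4)) = √(18 + 0) = √18 = 3*√2)
P(a(5, -2) + 0*r(-4))*192 = (3*√2)*192 = 576*√2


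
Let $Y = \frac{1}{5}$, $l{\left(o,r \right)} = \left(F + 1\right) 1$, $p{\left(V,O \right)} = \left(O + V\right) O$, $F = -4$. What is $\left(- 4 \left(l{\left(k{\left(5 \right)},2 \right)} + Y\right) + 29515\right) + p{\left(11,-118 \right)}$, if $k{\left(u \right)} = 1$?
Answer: $\frac{210761}{5} \approx 42152.0$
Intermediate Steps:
$p{\left(V,O \right)} = O \left(O + V\right)$
$l{\left(o,r \right)} = -3$ ($l{\left(o,r \right)} = \left(-4 + 1\right) 1 = \left(-3\right) 1 = -3$)
$Y = \frac{1}{5} \approx 0.2$
$\left(- 4 \left(l{\left(k{\left(5 \right)},2 \right)} + Y\right) + 29515\right) + p{\left(11,-118 \right)} = \left(- 4 \left(-3 + \frac{1}{5}\right) + 29515\right) - 118 \left(-118 + 11\right) = \left(\left(-4\right) \left(- \frac{14}{5}\right) + 29515\right) - -12626 = \left(\frac{56}{5} + 29515\right) + 12626 = \frac{147631}{5} + 12626 = \frac{210761}{5}$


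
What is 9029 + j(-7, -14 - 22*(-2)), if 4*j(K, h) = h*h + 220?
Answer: 9309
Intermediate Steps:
j(K, h) = 55 + h**2/4 (j(K, h) = (h*h + 220)/4 = (h**2 + 220)/4 = (220 + h**2)/4 = 55 + h**2/4)
9029 + j(-7, -14 - 22*(-2)) = 9029 + (55 + (-14 - 22*(-2))**2/4) = 9029 + (55 + (-14 - 1*(-44))**2/4) = 9029 + (55 + (-14 + 44)**2/4) = 9029 + (55 + (1/4)*30**2) = 9029 + (55 + (1/4)*900) = 9029 + (55 + 225) = 9029 + 280 = 9309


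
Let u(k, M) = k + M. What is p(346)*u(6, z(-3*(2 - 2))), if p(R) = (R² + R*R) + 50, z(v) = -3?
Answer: 718446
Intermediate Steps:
u(k, M) = M + k
p(R) = 50 + 2*R² (p(R) = (R² + R²) + 50 = 2*R² + 50 = 50 + 2*R²)
p(346)*u(6, z(-3*(2 - 2))) = (50 + 2*346²)*(-3 + 6) = (50 + 2*119716)*3 = (50 + 239432)*3 = 239482*3 = 718446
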